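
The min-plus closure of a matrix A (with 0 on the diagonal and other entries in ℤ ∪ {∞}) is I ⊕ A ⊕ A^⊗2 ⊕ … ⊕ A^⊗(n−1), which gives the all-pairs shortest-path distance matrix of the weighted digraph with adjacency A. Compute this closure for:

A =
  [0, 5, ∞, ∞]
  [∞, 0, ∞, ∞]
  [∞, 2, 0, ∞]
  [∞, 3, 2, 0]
Closure =
  [0, 5, ∞, ∞]
  [∞, 0, ∞, ∞]
  [∞, 2, 0, ∞]
  [∞, 3, 2, 0]

This is the Floyd-Warshall all-pairs shortest-path computation. For each intermediate vertex k = 0, 1, …, 3, update dist[i][j] ← min(dist[i][j], dist[i][k] + dist[k][j]). The final matrix gives, for each (i, j), the minimum total weight of any directed path from i to j (possibly empty when i = j).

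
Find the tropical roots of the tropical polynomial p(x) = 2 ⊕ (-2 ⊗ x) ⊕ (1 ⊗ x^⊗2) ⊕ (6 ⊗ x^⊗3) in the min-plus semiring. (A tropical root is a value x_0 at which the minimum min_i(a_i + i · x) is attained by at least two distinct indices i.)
Roots: {-5, -3, 4}

Each tropical root is a break point of the lower envelope of the lines y = a_i + i · x (there are 4 lines, with slopes 0, 1, ..., 3). Only the lines that attain the minimum somewhere contribute to roots; other lines are dominated. Here the surviving (envelope) indices are i = 3, i = 2, i = 1, i = 0.
Intersections between consecutive envelope lines give the roots: for adjacent envelope indices i < j the intersection is x = (a_i − a_j) / (j − i). Reading off the sorted break points: {-5, -3, 4}.
Verification: at each break x_0, at least two indices attain the minimum of min_i(a_i + i · x_0).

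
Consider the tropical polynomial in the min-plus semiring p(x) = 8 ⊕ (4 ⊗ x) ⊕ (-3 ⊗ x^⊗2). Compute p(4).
p(4) = 5

A tropical monomial a ⊗ x^⊗i evaluates to a + i · x. Evaluating each term at x = 4:
  Term 0 contributes 8 + 0 · 4 = 8
  Term 1 contributes 4 + 1 · 4 = 8
  Term 2 contributes -3 + 2 · 4 = 5
p(4) = ⊕ of these = min[8, 8, 5] = 5.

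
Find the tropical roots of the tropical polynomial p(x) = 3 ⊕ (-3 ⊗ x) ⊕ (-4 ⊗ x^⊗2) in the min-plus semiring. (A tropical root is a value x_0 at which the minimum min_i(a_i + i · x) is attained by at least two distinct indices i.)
Roots: {1, 6}

Each tropical root is a break point of the lower envelope of the lines y = a_i + i · x (there are 3 lines, with slopes 0, 1, ..., 2). Only the lines that attain the minimum somewhere contribute to roots; other lines are dominated. Here the surviving (envelope) indices are i = 2, i = 1, i = 0.
Intersections between consecutive envelope lines give the roots: for adjacent envelope indices i < j the intersection is x = (a_i − a_j) / (j − i). Reading off the sorted break points: {1, 6}.
Verification: at each break x_0, at least two indices attain the minimum of min_i(a_i + i · x_0).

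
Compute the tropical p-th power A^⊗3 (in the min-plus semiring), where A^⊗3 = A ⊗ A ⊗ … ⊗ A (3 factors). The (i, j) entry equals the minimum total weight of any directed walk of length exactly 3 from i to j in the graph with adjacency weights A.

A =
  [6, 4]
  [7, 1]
A^⊗3 =
  [12, 6]
  [9, 3]

Each entry (A^⊗3)_ij equals the minimum over all length-3 walks i = v_0 → v_1 → … → v_3 = j of Σ_t A[v_t][v_{t+1}]. For example, for (i, j) = (0, 1) we minimise over 4 possible intermediate vertex sequences; the minimum is 6, attained along the walk 0 → 1 → 1 → 1.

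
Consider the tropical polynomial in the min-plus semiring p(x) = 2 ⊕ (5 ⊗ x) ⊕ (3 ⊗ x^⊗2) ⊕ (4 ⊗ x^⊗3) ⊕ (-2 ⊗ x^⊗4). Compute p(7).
p(7) = 2

A tropical monomial a ⊗ x^⊗i evaluates to a + i · x. Evaluating each term at x = 7:
  Term 0 contributes 2 + 0 · 7 = 2
  Term 1 contributes 5 + 1 · 7 = 12
  Term 2 contributes 3 + 2 · 7 = 17
  Term 3 contributes 4 + 3 · 7 = 25
  Term 4 contributes -2 + 4 · 7 = 26
p(7) = ⊕ of these = min[2, 12, 17, 25, 26] = 2.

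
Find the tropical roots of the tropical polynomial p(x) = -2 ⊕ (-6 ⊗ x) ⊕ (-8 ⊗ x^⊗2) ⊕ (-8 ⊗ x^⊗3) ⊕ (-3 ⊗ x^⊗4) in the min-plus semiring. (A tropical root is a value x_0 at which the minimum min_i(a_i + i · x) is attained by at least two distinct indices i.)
Roots: {-5, 0, 2, 4}

Each tropical root is a break point of the lower envelope of the lines y = a_i + i · x (there are 5 lines, with slopes 0, 1, ..., 4). Only the lines that attain the minimum somewhere contribute to roots; other lines are dominated. Here the surviving (envelope) indices are i = 4, i = 3, i = 2, i = 1, i = 0.
Intersections between consecutive envelope lines give the roots: for adjacent envelope indices i < j the intersection is x = (a_i − a_j) / (j − i). Reading off the sorted break points: {-5, 0, 2, 4}.
Verification: at each break x_0, at least two indices attain the minimum of min_i(a_i + i · x_0).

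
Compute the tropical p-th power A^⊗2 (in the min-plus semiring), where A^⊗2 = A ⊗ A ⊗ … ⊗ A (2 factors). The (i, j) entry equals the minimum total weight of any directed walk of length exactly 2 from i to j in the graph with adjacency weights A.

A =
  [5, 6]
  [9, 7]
A^⊗2 =
  [10, 11]
  [14, 14]

Each entry (A^⊗2)_ij equals the minimum over all length-2 walks i = v_0 → v_1 → … → v_2 = j of Σ_t A[v_t][v_{t+1}]. For example, for (i, j) = (0, 1) we minimise over 2 possible intermediate vertex sequences; the minimum is 11, attained along the walk 0 → 0 → 1.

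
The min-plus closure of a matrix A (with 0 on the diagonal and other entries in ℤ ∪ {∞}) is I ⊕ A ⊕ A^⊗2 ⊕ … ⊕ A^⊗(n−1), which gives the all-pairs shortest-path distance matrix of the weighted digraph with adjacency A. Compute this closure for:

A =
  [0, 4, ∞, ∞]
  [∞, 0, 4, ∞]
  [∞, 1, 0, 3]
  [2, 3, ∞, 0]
Closure =
  [0, 4, 8, 11]
  [9, 0, 4, 7]
  [5, 1, 0, 3]
  [2, 3, 7, 0]

This is the Floyd-Warshall all-pairs shortest-path computation. For each intermediate vertex k = 0, 1, …, 3, update dist[i][j] ← min(dist[i][j], dist[i][k] + dist[k][j]). The final matrix gives, for each (i, j), the minimum total weight of any directed path from i to j (possibly empty when i = j).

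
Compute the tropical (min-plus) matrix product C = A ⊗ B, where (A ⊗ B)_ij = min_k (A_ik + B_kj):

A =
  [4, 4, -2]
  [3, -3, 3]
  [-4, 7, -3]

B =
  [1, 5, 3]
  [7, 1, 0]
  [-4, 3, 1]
A ⊗ B =
  [-6, 1, -1]
  [-1, -2, -3]
  [-7, 0, -2]

Apply the min-plus product entry-by-entry:
  C[0][0] = min over k of (A[0][0] + B[0][0] = 4 + 1 = 5, A[0][1] + B[1][0] = 4 + 7 = 11, A[0][2] + B[2][0] = -2 + -4 = -6) = -6 (attained at k = 2)
  C[0][1] = min over k of (A[0][0] + B[0][1] = 4 + 5 = 9, A[0][1] + B[1][1] = 4 + 1 = 5, A[0][2] + B[2][1] = -2 + 3 = 1) = 1 (attained at k = 2)
  C[0][2] = min over k of (A[0][0] + B[0][2] = 4 + 3 = 7, A[0][1] + B[1][2] = 4 + 0 = 4, A[0][2] + B[2][2] = -2 + 1 = -1) = -1 (attained at k = 2)
  C[1][0] = min over k of (A[1][0] + B[0][0] = 3 + 1 = 4, A[1][1] + B[1][0] = -3 + 7 = 4, A[1][2] + B[2][0] = 3 + -4 = -1) = -1 (attained at k = 2)
  C[1][1] = min over k of (A[1][0] + B[0][1] = 3 + 5 = 8, A[1][1] + B[1][1] = -3 + 1 = -2, A[1][2] + B[2][1] = 3 + 3 = 6) = -2 (attained at k = 1)
  C[1][2] = min over k of (A[1][0] + B[0][2] = 3 + 3 = 6, A[1][1] + B[1][2] = -3 + 0 = -3, A[1][2] + B[2][2] = 3 + 1 = 4) = -3 (attained at k = 1)
  C[2][0] = min over k of (A[2][0] + B[0][0] = -4 + 1 = -3, A[2][1] + B[1][0] = 7 + 7 = 14, A[2][2] + B[2][0] = -3 + -4 = -7) = -7 (attained at k = 2)
  C[2][1] = min over k of (A[2][0] + B[0][1] = -4 + 5 = 1, A[2][1] + B[1][1] = 7 + 1 = 8, A[2][2] + B[2][1] = -3 + 3 = 0) = 0 (attained at k = 2)
  C[2][2] = min over k of (A[2][0] + B[0][2] = -4 + 3 = -1, A[2][1] + B[1][2] = 7 + 0 = 7, A[2][2] + B[2][2] = -3 + 1 = -2) = -2 (attained at k = 2)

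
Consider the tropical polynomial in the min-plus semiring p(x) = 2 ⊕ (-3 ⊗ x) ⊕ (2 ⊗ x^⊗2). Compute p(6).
p(6) = 2

A tropical monomial a ⊗ x^⊗i evaluates to a + i · x. Evaluating each term at x = 6:
  Term 0 contributes 2 + 0 · 6 = 2
  Term 1 contributes -3 + 1 · 6 = 3
  Term 2 contributes 2 + 2 · 6 = 14
p(6) = ⊕ of these = min[2, 3, 14] = 2.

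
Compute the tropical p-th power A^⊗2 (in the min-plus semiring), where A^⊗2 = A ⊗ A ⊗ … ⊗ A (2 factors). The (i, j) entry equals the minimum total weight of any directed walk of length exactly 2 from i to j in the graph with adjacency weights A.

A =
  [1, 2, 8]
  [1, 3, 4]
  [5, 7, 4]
A^⊗2 =
  [2, 3, 6]
  [2, 3, 7]
  [6, 7, 8]

Each entry (A^⊗2)_ij equals the minimum over all length-2 walks i = v_0 → v_1 → … → v_2 = j of Σ_t A[v_t][v_{t+1}]. For example, for (i, j) = (0, 2) we minimise over 3 possible intermediate vertex sequences; the minimum is 6, attained along the walk 0 → 1 → 2.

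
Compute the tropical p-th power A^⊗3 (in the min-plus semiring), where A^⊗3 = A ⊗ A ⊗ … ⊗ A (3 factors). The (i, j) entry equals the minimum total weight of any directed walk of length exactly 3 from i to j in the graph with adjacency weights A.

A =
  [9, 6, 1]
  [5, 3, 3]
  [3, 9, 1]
A^⊗3 =
  [5, 10, 3]
  [7, 9, 5]
  [5, 10, 3]

Each entry (A^⊗3)_ij equals the minimum over all length-3 walks i = v_0 → v_1 → … → v_3 = j of Σ_t A[v_t][v_{t+1}]. For example, for (i, j) = (0, 2) we minimise over 9 possible intermediate vertex sequences; the minimum is 3, attained along the walk 0 → 2 → 2 → 2.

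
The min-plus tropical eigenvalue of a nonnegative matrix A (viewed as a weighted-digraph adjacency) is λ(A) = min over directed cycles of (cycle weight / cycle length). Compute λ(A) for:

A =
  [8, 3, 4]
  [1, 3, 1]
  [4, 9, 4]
λ(A) = 2

Enumerate directed cycles and compute their means (weight / length). Sample:
  cycle 0 → 0: weight = 8, length = 1, mean = 8/1 ≈ 8.000
  cycle 1 → 1: weight = 3, length = 1, mean = 3/1 ≈ 3.000
  cycle 2 → 2: weight = 4, length = 1, mean = 4/1 ≈ 4.000
  cycle 0 → 1 → 0: weight = 4, length = 2, mean = 4/2 ≈ 2.000
  cycle 0 → 2 → 0: weight = 8, length = 2, mean = 8/2 ≈ 4.000
  cycle 1 → 0 → 1: weight = 4, length = 2, mean = 4/2 ≈ 2.000
Minimum mean = 2.000, attained e.g. along the cycle 0 → 1 → 0 with weight 4 and length 2. So λ(A) = 4/2 = 2.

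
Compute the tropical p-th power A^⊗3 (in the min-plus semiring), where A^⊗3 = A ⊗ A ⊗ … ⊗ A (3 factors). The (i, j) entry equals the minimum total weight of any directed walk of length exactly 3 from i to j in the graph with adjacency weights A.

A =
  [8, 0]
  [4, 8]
A^⊗3 =
  [12, 4]
  [8, 12]

Each entry (A^⊗3)_ij equals the minimum over all length-3 walks i = v_0 → v_1 → … → v_3 = j of Σ_t A[v_t][v_{t+1}]. For example, for (i, j) = (0, 1) we minimise over 4 possible intermediate vertex sequences; the minimum is 4, attained along the walk 0 → 1 → 0 → 1.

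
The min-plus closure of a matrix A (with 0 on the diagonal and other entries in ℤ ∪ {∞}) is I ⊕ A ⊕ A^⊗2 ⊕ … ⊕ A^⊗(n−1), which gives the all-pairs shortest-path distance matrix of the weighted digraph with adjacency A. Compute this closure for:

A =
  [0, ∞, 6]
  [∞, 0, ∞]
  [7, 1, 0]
Closure =
  [0, 7, 6]
  [∞, 0, ∞]
  [7, 1, 0]

This is the Floyd-Warshall all-pairs shortest-path computation. For each intermediate vertex k = 0, 1, …, 2, update dist[i][j] ← min(dist[i][j], dist[i][k] + dist[k][j]). The final matrix gives, for each (i, j), the minimum total weight of any directed path from i to j (possibly empty when i = j).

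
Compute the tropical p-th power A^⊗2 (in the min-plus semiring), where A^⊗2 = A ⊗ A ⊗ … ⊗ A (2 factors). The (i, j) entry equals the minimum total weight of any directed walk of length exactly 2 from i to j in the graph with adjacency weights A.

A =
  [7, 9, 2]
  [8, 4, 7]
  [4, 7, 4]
A^⊗2 =
  [6, 9, 6]
  [11, 8, 10]
  [8, 11, 6]

Each entry (A^⊗2)_ij equals the minimum over all length-2 walks i = v_0 → v_1 → … → v_2 = j of Σ_t A[v_t][v_{t+1}]. For example, for (i, j) = (0, 2) we minimise over 3 possible intermediate vertex sequences; the minimum is 6, attained along the walk 0 → 2 → 2.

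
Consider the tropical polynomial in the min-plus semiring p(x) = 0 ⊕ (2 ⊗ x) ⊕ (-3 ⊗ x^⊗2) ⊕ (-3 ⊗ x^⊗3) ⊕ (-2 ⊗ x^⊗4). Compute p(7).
p(7) = 0

A tropical monomial a ⊗ x^⊗i evaluates to a + i · x. Evaluating each term at x = 7:
  Term 0 contributes 0 + 0 · 7 = 0
  Term 1 contributes 2 + 1 · 7 = 9
  Term 2 contributes -3 + 2 · 7 = 11
  Term 3 contributes -3 + 3 · 7 = 18
  Term 4 contributes -2 + 4 · 7 = 26
p(7) = ⊕ of these = min[0, 9, 11, 18, 26] = 0.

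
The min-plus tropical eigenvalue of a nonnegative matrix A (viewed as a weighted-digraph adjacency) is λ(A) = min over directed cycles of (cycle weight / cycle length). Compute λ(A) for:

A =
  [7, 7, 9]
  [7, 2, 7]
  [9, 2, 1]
λ(A) = 1

Enumerate directed cycles and compute their means (weight / length). Sample:
  cycle 0 → 0: weight = 7, length = 1, mean = 7/1 ≈ 7.000
  cycle 1 → 1: weight = 2, length = 1, mean = 2/1 ≈ 2.000
  cycle 2 → 2: weight = 1, length = 1, mean = 1/1 ≈ 1.000
  cycle 0 → 1 → 0: weight = 14, length = 2, mean = 14/2 ≈ 7.000
  cycle 0 → 2 → 0: weight = 18, length = 2, mean = 18/2 ≈ 9.000
  cycle 1 → 0 → 1: weight = 14, length = 2, mean = 14/2 ≈ 7.000
Minimum mean = 1.000, attained e.g. along the cycle 2 → 2 with weight 1 and length 1. So λ(A) = 1/1 = 1.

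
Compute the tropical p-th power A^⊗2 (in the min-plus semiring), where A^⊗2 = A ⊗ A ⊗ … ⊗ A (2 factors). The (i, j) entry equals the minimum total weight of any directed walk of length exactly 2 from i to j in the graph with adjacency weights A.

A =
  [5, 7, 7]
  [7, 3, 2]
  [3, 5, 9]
A^⊗2 =
  [10, 10, 9]
  [5, 6, 5]
  [8, 8, 7]

Each entry (A^⊗2)_ij equals the minimum over all length-2 walks i = v_0 → v_1 → … → v_2 = j of Σ_t A[v_t][v_{t+1}]. For example, for (i, j) = (0, 2) we minimise over 3 possible intermediate vertex sequences; the minimum is 9, attained along the walk 0 → 1 → 2.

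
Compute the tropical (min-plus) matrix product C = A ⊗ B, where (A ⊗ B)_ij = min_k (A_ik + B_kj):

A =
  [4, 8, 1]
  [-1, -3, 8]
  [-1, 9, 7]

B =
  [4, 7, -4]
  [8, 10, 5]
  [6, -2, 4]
A ⊗ B =
  [7, -1, 0]
  [3, 6, -5]
  [3, 5, -5]

Apply the min-plus product entry-by-entry:
  C[0][0] = min over k of (A[0][0] + B[0][0] = 4 + 4 = 8, A[0][1] + B[1][0] = 8 + 8 = 16, A[0][2] + B[2][0] = 1 + 6 = 7) = 7 (attained at k = 2)
  C[0][1] = min over k of (A[0][0] + B[0][1] = 4 + 7 = 11, A[0][1] + B[1][1] = 8 + 10 = 18, A[0][2] + B[2][1] = 1 + -2 = -1) = -1 (attained at k = 2)
  C[0][2] = min over k of (A[0][0] + B[0][2] = 4 + -4 = 0, A[0][1] + B[1][2] = 8 + 5 = 13, A[0][2] + B[2][2] = 1 + 4 = 5) = 0 (attained at k = 0)
  C[1][0] = min over k of (A[1][0] + B[0][0] = -1 + 4 = 3, A[1][1] + B[1][0] = -3 + 8 = 5, A[1][2] + B[2][0] = 8 + 6 = 14) = 3 (attained at k = 0)
  C[1][1] = min over k of (A[1][0] + B[0][1] = -1 + 7 = 6, A[1][1] + B[1][1] = -3 + 10 = 7, A[1][2] + B[2][1] = 8 + -2 = 6) = 6 (attained at k = 0)
  C[1][2] = min over k of (A[1][0] + B[0][2] = -1 + -4 = -5, A[1][1] + B[1][2] = -3 + 5 = 2, A[1][2] + B[2][2] = 8 + 4 = 12) = -5 (attained at k = 0)
  C[2][0] = min over k of (A[2][0] + B[0][0] = -1 + 4 = 3, A[2][1] + B[1][0] = 9 + 8 = 17, A[2][2] + B[2][0] = 7 + 6 = 13) = 3 (attained at k = 0)
  C[2][1] = min over k of (A[2][0] + B[0][1] = -1 + 7 = 6, A[2][1] + B[1][1] = 9 + 10 = 19, A[2][2] + B[2][1] = 7 + -2 = 5) = 5 (attained at k = 2)
  C[2][2] = min over k of (A[2][0] + B[0][2] = -1 + -4 = -5, A[2][1] + B[1][2] = 9 + 5 = 14, A[2][2] + B[2][2] = 7 + 4 = 11) = -5 (attained at k = 0)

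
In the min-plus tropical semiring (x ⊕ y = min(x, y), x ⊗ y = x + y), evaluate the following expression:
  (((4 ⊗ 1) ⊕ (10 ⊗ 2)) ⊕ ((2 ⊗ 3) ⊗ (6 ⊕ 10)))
(((4 ⊗ 1) ⊕ (10 ⊗ 2)) ⊕ ((2 ⊗ 3) ⊗ (6 ⊕ 10))) = 5

Expand innermost to outermost. Recall ⊕ takes the minimum of its arguments and ⊗ takes their sum. Working out the expression (((4 ⊗ 1) ⊕ (10 ⊗ 2)) ⊕ ((2 ⊗ 3) ⊗ (6 ⊕ 10))) gives 5.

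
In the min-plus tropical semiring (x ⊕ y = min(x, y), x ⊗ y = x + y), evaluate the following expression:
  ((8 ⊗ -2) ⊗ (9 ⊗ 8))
((8 ⊗ -2) ⊗ (9 ⊗ 8)) = 23

Expand innermost to outermost. Recall ⊕ takes the minimum of its arguments and ⊗ takes their sum. Working out the expression ((8 ⊗ -2) ⊗ (9 ⊗ 8)) gives 23.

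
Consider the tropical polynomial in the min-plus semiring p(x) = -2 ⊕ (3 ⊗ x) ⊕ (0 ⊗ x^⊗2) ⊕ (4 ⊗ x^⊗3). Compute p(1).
p(1) = -2

A tropical monomial a ⊗ x^⊗i evaluates to a + i · x. Evaluating each term at x = 1:
  Term 0 contributes -2 + 0 · 1 = -2
  Term 1 contributes 3 + 1 · 1 = 4
  Term 2 contributes 0 + 2 · 1 = 2
  Term 3 contributes 4 + 3 · 1 = 7
p(1) = ⊕ of these = min[-2, 4, 2, 7] = -2.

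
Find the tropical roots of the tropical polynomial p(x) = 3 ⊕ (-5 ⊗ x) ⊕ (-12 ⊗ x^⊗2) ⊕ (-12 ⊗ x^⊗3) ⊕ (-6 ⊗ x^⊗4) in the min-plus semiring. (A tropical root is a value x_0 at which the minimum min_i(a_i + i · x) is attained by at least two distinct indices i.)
Roots: {-6, 0, 7, 8}

Each tropical root is a break point of the lower envelope of the lines y = a_i + i · x (there are 5 lines, with slopes 0, 1, ..., 4). Only the lines that attain the minimum somewhere contribute to roots; other lines are dominated. Here the surviving (envelope) indices are i = 4, i = 3, i = 2, i = 1, i = 0.
Intersections between consecutive envelope lines give the roots: for adjacent envelope indices i < j the intersection is x = (a_i − a_j) / (j − i). Reading off the sorted break points: {-6, 0, 7, 8}.
Verification: at each break x_0, at least two indices attain the minimum of min_i(a_i + i · x_0).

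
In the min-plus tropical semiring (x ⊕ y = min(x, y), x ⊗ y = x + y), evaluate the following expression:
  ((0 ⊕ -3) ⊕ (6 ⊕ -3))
((0 ⊕ -3) ⊕ (6 ⊕ -3)) = -3

Expand innermost to outermost. Recall ⊕ takes the minimum of its arguments and ⊗ takes their sum. Working out the expression ((0 ⊕ -3) ⊕ (6 ⊕ -3)) gives -3.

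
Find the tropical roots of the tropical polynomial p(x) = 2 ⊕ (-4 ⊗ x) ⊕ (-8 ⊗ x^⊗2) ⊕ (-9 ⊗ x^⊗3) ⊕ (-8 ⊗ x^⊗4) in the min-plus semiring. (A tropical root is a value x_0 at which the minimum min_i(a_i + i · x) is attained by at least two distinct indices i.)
Roots: {-1, 1, 4, 6}

Each tropical root is a break point of the lower envelope of the lines y = a_i + i · x (there are 5 lines, with slopes 0, 1, ..., 4). Only the lines that attain the minimum somewhere contribute to roots; other lines are dominated. Here the surviving (envelope) indices are i = 4, i = 3, i = 2, i = 1, i = 0.
Intersections between consecutive envelope lines give the roots: for adjacent envelope indices i < j the intersection is x = (a_i − a_j) / (j − i). Reading off the sorted break points: {-1, 1, 4, 6}.
Verification: at each break x_0, at least two indices attain the minimum of min_i(a_i + i · x_0).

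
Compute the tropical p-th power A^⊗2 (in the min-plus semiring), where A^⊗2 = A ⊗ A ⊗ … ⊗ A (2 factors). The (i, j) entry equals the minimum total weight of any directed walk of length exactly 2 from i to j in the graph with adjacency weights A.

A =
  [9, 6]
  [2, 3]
A^⊗2 =
  [8, 9]
  [5, 6]

Each entry (A^⊗2)_ij equals the minimum over all length-2 walks i = v_0 → v_1 → … → v_2 = j of Σ_t A[v_t][v_{t+1}]. For example, for (i, j) = (0, 1) we minimise over 2 possible intermediate vertex sequences; the minimum is 9, attained along the walk 0 → 1 → 1.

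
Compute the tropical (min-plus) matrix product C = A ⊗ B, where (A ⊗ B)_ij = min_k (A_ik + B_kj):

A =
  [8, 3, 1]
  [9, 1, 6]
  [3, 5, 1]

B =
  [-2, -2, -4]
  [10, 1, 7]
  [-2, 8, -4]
A ⊗ B =
  [-1, 4, -3]
  [4, 2, 2]
  [-1, 1, -3]

Apply the min-plus product entry-by-entry:
  C[0][0] = min over k of (A[0][0] + B[0][0] = 8 + -2 = 6, A[0][1] + B[1][0] = 3 + 10 = 13, A[0][2] + B[2][0] = 1 + -2 = -1) = -1 (attained at k = 2)
  C[0][1] = min over k of (A[0][0] + B[0][1] = 8 + -2 = 6, A[0][1] + B[1][1] = 3 + 1 = 4, A[0][2] + B[2][1] = 1 + 8 = 9) = 4 (attained at k = 1)
  C[0][2] = min over k of (A[0][0] + B[0][2] = 8 + -4 = 4, A[0][1] + B[1][2] = 3 + 7 = 10, A[0][2] + B[2][2] = 1 + -4 = -3) = -3 (attained at k = 2)
  C[1][0] = min over k of (A[1][0] + B[0][0] = 9 + -2 = 7, A[1][1] + B[1][0] = 1 + 10 = 11, A[1][2] + B[2][0] = 6 + -2 = 4) = 4 (attained at k = 2)
  C[1][1] = min over k of (A[1][0] + B[0][1] = 9 + -2 = 7, A[1][1] + B[1][1] = 1 + 1 = 2, A[1][2] + B[2][1] = 6 + 8 = 14) = 2 (attained at k = 1)
  C[1][2] = min over k of (A[1][0] + B[0][2] = 9 + -4 = 5, A[1][1] + B[1][2] = 1 + 7 = 8, A[1][2] + B[2][2] = 6 + -4 = 2) = 2 (attained at k = 2)
  C[2][0] = min over k of (A[2][0] + B[0][0] = 3 + -2 = 1, A[2][1] + B[1][0] = 5 + 10 = 15, A[2][2] + B[2][0] = 1 + -2 = -1) = -1 (attained at k = 2)
  C[2][1] = min over k of (A[2][0] + B[0][1] = 3 + -2 = 1, A[2][1] + B[1][1] = 5 + 1 = 6, A[2][2] + B[2][1] = 1 + 8 = 9) = 1 (attained at k = 0)
  C[2][2] = min over k of (A[2][0] + B[0][2] = 3 + -4 = -1, A[2][1] + B[1][2] = 5 + 7 = 12, A[2][2] + B[2][2] = 1 + -4 = -3) = -3 (attained at k = 2)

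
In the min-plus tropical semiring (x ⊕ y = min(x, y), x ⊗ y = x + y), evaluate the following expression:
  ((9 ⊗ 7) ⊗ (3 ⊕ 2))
((9 ⊗ 7) ⊗ (3 ⊕ 2)) = 18

Expand innermost to outermost. Recall ⊕ takes the minimum of its arguments and ⊗ takes their sum. Working out the expression ((9 ⊗ 7) ⊗ (3 ⊕ 2)) gives 18.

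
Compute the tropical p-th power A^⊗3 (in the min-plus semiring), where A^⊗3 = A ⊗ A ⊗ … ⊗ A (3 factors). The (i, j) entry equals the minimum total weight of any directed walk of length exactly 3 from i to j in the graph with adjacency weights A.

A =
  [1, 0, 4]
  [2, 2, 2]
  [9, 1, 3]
A^⊗3 =
  [3, 2, 3]
  [4, 3, 4]
  [4, 3, 5]

Each entry (A^⊗3)_ij equals the minimum over all length-3 walks i = v_0 → v_1 → … → v_3 = j of Σ_t A[v_t][v_{t+1}]. For example, for (i, j) = (0, 2) we minimise over 9 possible intermediate vertex sequences; the minimum is 3, attained along the walk 0 → 0 → 1 → 2.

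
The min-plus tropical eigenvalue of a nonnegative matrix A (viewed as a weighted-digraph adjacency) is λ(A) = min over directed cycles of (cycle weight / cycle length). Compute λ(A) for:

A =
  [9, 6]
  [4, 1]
λ(A) = 1

Enumerate directed cycles and compute their means (weight / length). Sample:
  cycle 0 → 0: weight = 9, length = 1, mean = 9/1 ≈ 9.000
  cycle 1 → 1: weight = 1, length = 1, mean = 1/1 ≈ 1.000
  cycle 0 → 1 → 0: weight = 10, length = 2, mean = 10/2 ≈ 5.000
  cycle 1 → 0 → 1: weight = 10, length = 2, mean = 10/2 ≈ 5.000
Minimum mean = 1.000, attained e.g. along the cycle 1 → 1 with weight 1 and length 1. So λ(A) = 1/1 = 1.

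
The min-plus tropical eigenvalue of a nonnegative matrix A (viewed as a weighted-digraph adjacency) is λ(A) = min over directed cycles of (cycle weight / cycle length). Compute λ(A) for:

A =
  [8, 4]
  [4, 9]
λ(A) = 4

Enumerate directed cycles and compute their means (weight / length). Sample:
  cycle 0 → 0: weight = 8, length = 1, mean = 8/1 ≈ 8.000
  cycle 1 → 1: weight = 9, length = 1, mean = 9/1 ≈ 9.000
  cycle 0 → 1 → 0: weight = 8, length = 2, mean = 8/2 ≈ 4.000
  cycle 1 → 0 → 1: weight = 8, length = 2, mean = 8/2 ≈ 4.000
Minimum mean = 4.000, attained e.g. along the cycle 0 → 1 → 0 with weight 8 and length 2. So λ(A) = 8/2 = 4.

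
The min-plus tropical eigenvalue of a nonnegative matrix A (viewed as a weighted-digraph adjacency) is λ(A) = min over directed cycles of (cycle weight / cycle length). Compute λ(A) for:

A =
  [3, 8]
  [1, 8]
λ(A) = 3

Enumerate directed cycles and compute their means (weight / length). Sample:
  cycle 0 → 0: weight = 3, length = 1, mean = 3/1 ≈ 3.000
  cycle 1 → 1: weight = 8, length = 1, mean = 8/1 ≈ 8.000
  cycle 0 → 1 → 0: weight = 9, length = 2, mean = 9/2 ≈ 4.500
  cycle 1 → 0 → 1: weight = 9, length = 2, mean = 9/2 ≈ 4.500
Minimum mean = 3.000, attained e.g. along the cycle 0 → 0 with weight 3 and length 1. So λ(A) = 3/1 = 3.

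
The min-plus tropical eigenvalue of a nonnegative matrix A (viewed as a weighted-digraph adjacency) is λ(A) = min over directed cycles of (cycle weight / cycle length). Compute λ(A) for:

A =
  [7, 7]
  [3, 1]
λ(A) = 1

Enumerate directed cycles and compute their means (weight / length). Sample:
  cycle 0 → 0: weight = 7, length = 1, mean = 7/1 ≈ 7.000
  cycle 1 → 1: weight = 1, length = 1, mean = 1/1 ≈ 1.000
  cycle 0 → 1 → 0: weight = 10, length = 2, mean = 10/2 ≈ 5.000
  cycle 1 → 0 → 1: weight = 10, length = 2, mean = 10/2 ≈ 5.000
Minimum mean = 1.000, attained e.g. along the cycle 1 → 1 with weight 1 and length 1. So λ(A) = 1/1 = 1.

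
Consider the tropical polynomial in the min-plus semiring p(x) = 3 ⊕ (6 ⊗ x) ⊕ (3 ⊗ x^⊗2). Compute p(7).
p(7) = 3

A tropical monomial a ⊗ x^⊗i evaluates to a + i · x. Evaluating each term at x = 7:
  Term 0 contributes 3 + 0 · 7 = 3
  Term 1 contributes 6 + 1 · 7 = 13
  Term 2 contributes 3 + 2 · 7 = 17
p(7) = ⊕ of these = min[3, 13, 17] = 3.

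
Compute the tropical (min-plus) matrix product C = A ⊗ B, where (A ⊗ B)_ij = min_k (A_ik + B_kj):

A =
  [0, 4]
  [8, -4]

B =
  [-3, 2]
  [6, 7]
A ⊗ B =
  [-3, 2]
  [2, 3]

Apply the min-plus product entry-by-entry:
  C[0][0] = min over k of (A[0][0] + B[0][0] = 0 + -3 = -3, A[0][1] + B[1][0] = 4 + 6 = 10) = -3 (attained at k = 0)
  C[0][1] = min over k of (A[0][0] + B[0][1] = 0 + 2 = 2, A[0][1] + B[1][1] = 4 + 7 = 11) = 2 (attained at k = 0)
  C[1][0] = min over k of (A[1][0] + B[0][0] = 8 + -3 = 5, A[1][1] + B[1][0] = -4 + 6 = 2) = 2 (attained at k = 1)
  C[1][1] = min over k of (A[1][0] + B[0][1] = 8 + 2 = 10, A[1][1] + B[1][1] = -4 + 7 = 3) = 3 (attained at k = 1)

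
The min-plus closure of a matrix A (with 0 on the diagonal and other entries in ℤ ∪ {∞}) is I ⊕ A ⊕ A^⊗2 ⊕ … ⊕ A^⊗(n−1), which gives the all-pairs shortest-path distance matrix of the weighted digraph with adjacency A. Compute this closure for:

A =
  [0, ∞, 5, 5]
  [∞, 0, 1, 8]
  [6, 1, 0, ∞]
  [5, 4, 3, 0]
Closure =
  [0, 6, 5, 5]
  [7, 0, 1, 8]
  [6, 1, 0, 9]
  [5, 4, 3, 0]

This is the Floyd-Warshall all-pairs shortest-path computation. For each intermediate vertex k = 0, 1, …, 3, update dist[i][j] ← min(dist[i][j], dist[i][k] + dist[k][j]). The final matrix gives, for each (i, j), the minimum total weight of any directed path from i to j (possibly empty when i = j).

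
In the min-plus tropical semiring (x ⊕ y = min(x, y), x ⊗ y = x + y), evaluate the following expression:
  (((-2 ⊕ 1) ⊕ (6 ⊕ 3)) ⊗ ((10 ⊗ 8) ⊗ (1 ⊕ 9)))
(((-2 ⊕ 1) ⊕ (6 ⊕ 3)) ⊗ ((10 ⊗ 8) ⊗ (1 ⊕ 9))) = 17

Expand innermost to outermost. Recall ⊕ takes the minimum of its arguments and ⊗ takes their sum. Working out the expression (((-2 ⊕ 1) ⊕ (6 ⊕ 3)) ⊗ ((10 ⊗ 8) ⊗ (1 ⊕ 9))) gives 17.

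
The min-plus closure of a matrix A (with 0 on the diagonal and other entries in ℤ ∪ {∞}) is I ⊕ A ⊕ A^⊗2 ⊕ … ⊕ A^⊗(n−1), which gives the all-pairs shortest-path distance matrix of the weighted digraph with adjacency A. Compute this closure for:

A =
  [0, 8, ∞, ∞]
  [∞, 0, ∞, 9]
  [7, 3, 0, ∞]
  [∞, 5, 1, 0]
Closure =
  [0, 8, 18, 17]
  [17, 0, 10, 9]
  [7, 3, 0, 12]
  [8, 4, 1, 0]

This is the Floyd-Warshall all-pairs shortest-path computation. For each intermediate vertex k = 0, 1, …, 3, update dist[i][j] ← min(dist[i][j], dist[i][k] + dist[k][j]). The final matrix gives, for each (i, j), the minimum total weight of any directed path from i to j (possibly empty when i = j).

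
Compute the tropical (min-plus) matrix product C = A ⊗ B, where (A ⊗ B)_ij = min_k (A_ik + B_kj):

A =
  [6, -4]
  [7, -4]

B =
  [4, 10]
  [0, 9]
A ⊗ B =
  [-4, 5]
  [-4, 5]

Apply the min-plus product entry-by-entry:
  C[0][0] = min over k of (A[0][0] + B[0][0] = 6 + 4 = 10, A[0][1] + B[1][0] = -4 + 0 = -4) = -4 (attained at k = 1)
  C[0][1] = min over k of (A[0][0] + B[0][1] = 6 + 10 = 16, A[0][1] + B[1][1] = -4 + 9 = 5) = 5 (attained at k = 1)
  C[1][0] = min over k of (A[1][0] + B[0][0] = 7 + 4 = 11, A[1][1] + B[1][0] = -4 + 0 = -4) = -4 (attained at k = 1)
  C[1][1] = min over k of (A[1][0] + B[0][1] = 7 + 10 = 17, A[1][1] + B[1][1] = -4 + 9 = 5) = 5 (attained at k = 1)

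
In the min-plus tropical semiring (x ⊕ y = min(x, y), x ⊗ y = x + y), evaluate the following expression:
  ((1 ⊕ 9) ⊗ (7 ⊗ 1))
((1 ⊕ 9) ⊗ (7 ⊗ 1)) = 9

Expand innermost to outermost. Recall ⊕ takes the minimum of its arguments and ⊗ takes their sum. Working out the expression ((1 ⊕ 9) ⊗ (7 ⊗ 1)) gives 9.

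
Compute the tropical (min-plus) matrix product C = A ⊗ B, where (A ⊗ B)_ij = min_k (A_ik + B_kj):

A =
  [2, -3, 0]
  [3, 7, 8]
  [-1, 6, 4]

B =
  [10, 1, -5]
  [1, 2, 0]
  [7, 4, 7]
A ⊗ B =
  [-2, -1, -3]
  [8, 4, -2]
  [7, 0, -6]

Apply the min-plus product entry-by-entry:
  C[0][0] = min over k of (A[0][0] + B[0][0] = 2 + 10 = 12, A[0][1] + B[1][0] = -3 + 1 = -2, A[0][2] + B[2][0] = 0 + 7 = 7) = -2 (attained at k = 1)
  C[0][1] = min over k of (A[0][0] + B[0][1] = 2 + 1 = 3, A[0][1] + B[1][1] = -3 + 2 = -1, A[0][2] + B[2][1] = 0 + 4 = 4) = -1 (attained at k = 1)
  C[0][2] = min over k of (A[0][0] + B[0][2] = 2 + -5 = -3, A[0][1] + B[1][2] = -3 + 0 = -3, A[0][2] + B[2][2] = 0 + 7 = 7) = -3 (attained at k = 0)
  C[1][0] = min over k of (A[1][0] + B[0][0] = 3 + 10 = 13, A[1][1] + B[1][0] = 7 + 1 = 8, A[1][2] + B[2][0] = 8 + 7 = 15) = 8 (attained at k = 1)
  C[1][1] = min over k of (A[1][0] + B[0][1] = 3 + 1 = 4, A[1][1] + B[1][1] = 7 + 2 = 9, A[1][2] + B[2][1] = 8 + 4 = 12) = 4 (attained at k = 0)
  C[1][2] = min over k of (A[1][0] + B[0][2] = 3 + -5 = -2, A[1][1] + B[1][2] = 7 + 0 = 7, A[1][2] + B[2][2] = 8 + 7 = 15) = -2 (attained at k = 0)
  C[2][0] = min over k of (A[2][0] + B[0][0] = -1 + 10 = 9, A[2][1] + B[1][0] = 6 + 1 = 7, A[2][2] + B[2][0] = 4 + 7 = 11) = 7 (attained at k = 1)
  C[2][1] = min over k of (A[2][0] + B[0][1] = -1 + 1 = 0, A[2][1] + B[1][1] = 6 + 2 = 8, A[2][2] + B[2][1] = 4 + 4 = 8) = 0 (attained at k = 0)
  C[2][2] = min over k of (A[2][0] + B[0][2] = -1 + -5 = -6, A[2][1] + B[1][2] = 6 + 0 = 6, A[2][2] + B[2][2] = 4 + 7 = 11) = -6 (attained at k = 0)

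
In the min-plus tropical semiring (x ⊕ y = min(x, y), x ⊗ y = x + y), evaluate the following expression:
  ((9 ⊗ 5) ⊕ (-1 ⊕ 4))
((9 ⊗ 5) ⊕ (-1 ⊕ 4)) = -1

Expand innermost to outermost. Recall ⊕ takes the minimum of its arguments and ⊗ takes their sum. Working out the expression ((9 ⊗ 5) ⊕ (-1 ⊕ 4)) gives -1.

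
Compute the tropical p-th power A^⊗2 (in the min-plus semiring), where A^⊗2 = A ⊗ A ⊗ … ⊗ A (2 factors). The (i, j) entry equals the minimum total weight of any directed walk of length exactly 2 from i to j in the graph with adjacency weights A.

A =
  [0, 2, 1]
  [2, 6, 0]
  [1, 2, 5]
A^⊗2 =
  [0, 2, 1]
  [1, 2, 3]
  [1, 3, 2]

Each entry (A^⊗2)_ij equals the minimum over all length-2 walks i = v_0 → v_1 → … → v_2 = j of Σ_t A[v_t][v_{t+1}]. For example, for (i, j) = (0, 2) we minimise over 3 possible intermediate vertex sequences; the minimum is 1, attained along the walk 0 → 0 → 2.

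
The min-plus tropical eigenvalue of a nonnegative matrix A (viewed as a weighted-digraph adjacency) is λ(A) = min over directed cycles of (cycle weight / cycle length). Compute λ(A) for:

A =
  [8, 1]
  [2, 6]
λ(A) = 3/2

Enumerate directed cycles and compute their means (weight / length). Sample:
  cycle 0 → 0: weight = 8, length = 1, mean = 8/1 ≈ 8.000
  cycle 1 → 1: weight = 6, length = 1, mean = 6/1 ≈ 6.000
  cycle 0 → 1 → 0: weight = 3, length = 2, mean = 3/2 ≈ 1.500
  cycle 1 → 0 → 1: weight = 3, length = 2, mean = 3/2 ≈ 1.500
Minimum mean = 1.500, attained e.g. along the cycle 0 → 1 → 0 with weight 3 and length 2. So λ(A) = 3/2 = 3/2.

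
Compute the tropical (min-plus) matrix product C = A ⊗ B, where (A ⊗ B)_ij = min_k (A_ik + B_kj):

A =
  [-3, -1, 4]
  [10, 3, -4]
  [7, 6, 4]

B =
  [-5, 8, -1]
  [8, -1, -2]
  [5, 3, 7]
A ⊗ B =
  [-8, -2, -4]
  [1, -1, 1]
  [2, 5, 4]

Apply the min-plus product entry-by-entry:
  C[0][0] = min over k of (A[0][0] + B[0][0] = -3 + -5 = -8, A[0][1] + B[1][0] = -1 + 8 = 7, A[0][2] + B[2][0] = 4 + 5 = 9) = -8 (attained at k = 0)
  C[0][1] = min over k of (A[0][0] + B[0][1] = -3 + 8 = 5, A[0][1] + B[1][1] = -1 + -1 = -2, A[0][2] + B[2][1] = 4 + 3 = 7) = -2 (attained at k = 1)
  C[0][2] = min over k of (A[0][0] + B[0][2] = -3 + -1 = -4, A[0][1] + B[1][2] = -1 + -2 = -3, A[0][2] + B[2][2] = 4 + 7 = 11) = -4 (attained at k = 0)
  C[1][0] = min over k of (A[1][0] + B[0][0] = 10 + -5 = 5, A[1][1] + B[1][0] = 3 + 8 = 11, A[1][2] + B[2][0] = -4 + 5 = 1) = 1 (attained at k = 2)
  C[1][1] = min over k of (A[1][0] + B[0][1] = 10 + 8 = 18, A[1][1] + B[1][1] = 3 + -1 = 2, A[1][2] + B[2][1] = -4 + 3 = -1) = -1 (attained at k = 2)
  C[1][2] = min over k of (A[1][0] + B[0][2] = 10 + -1 = 9, A[1][1] + B[1][2] = 3 + -2 = 1, A[1][2] + B[2][2] = -4 + 7 = 3) = 1 (attained at k = 1)
  C[2][0] = min over k of (A[2][0] + B[0][0] = 7 + -5 = 2, A[2][1] + B[1][0] = 6 + 8 = 14, A[2][2] + B[2][0] = 4 + 5 = 9) = 2 (attained at k = 0)
  C[2][1] = min over k of (A[2][0] + B[0][1] = 7 + 8 = 15, A[2][1] + B[1][1] = 6 + -1 = 5, A[2][2] + B[2][1] = 4 + 3 = 7) = 5 (attained at k = 1)
  C[2][2] = min over k of (A[2][0] + B[0][2] = 7 + -1 = 6, A[2][1] + B[1][2] = 6 + -2 = 4, A[2][2] + B[2][2] = 4 + 7 = 11) = 4 (attained at k = 1)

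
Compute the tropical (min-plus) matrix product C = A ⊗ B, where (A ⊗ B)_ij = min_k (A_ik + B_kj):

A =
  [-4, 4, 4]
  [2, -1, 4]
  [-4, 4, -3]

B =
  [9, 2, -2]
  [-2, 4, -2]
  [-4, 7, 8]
A ⊗ B =
  [0, -2, -6]
  [-3, 3, -3]
  [-7, -2, -6]

Apply the min-plus product entry-by-entry:
  C[0][0] = min over k of (A[0][0] + B[0][0] = -4 + 9 = 5, A[0][1] + B[1][0] = 4 + -2 = 2, A[0][2] + B[2][0] = 4 + -4 = 0) = 0 (attained at k = 2)
  C[0][1] = min over k of (A[0][0] + B[0][1] = -4 + 2 = -2, A[0][1] + B[1][1] = 4 + 4 = 8, A[0][2] + B[2][1] = 4 + 7 = 11) = -2 (attained at k = 0)
  C[0][2] = min over k of (A[0][0] + B[0][2] = -4 + -2 = -6, A[0][1] + B[1][2] = 4 + -2 = 2, A[0][2] + B[2][2] = 4 + 8 = 12) = -6 (attained at k = 0)
  C[1][0] = min over k of (A[1][0] + B[0][0] = 2 + 9 = 11, A[1][1] + B[1][0] = -1 + -2 = -3, A[1][2] + B[2][0] = 4 + -4 = 0) = -3 (attained at k = 1)
  C[1][1] = min over k of (A[1][0] + B[0][1] = 2 + 2 = 4, A[1][1] + B[1][1] = -1 + 4 = 3, A[1][2] + B[2][1] = 4 + 7 = 11) = 3 (attained at k = 1)
  C[1][2] = min over k of (A[1][0] + B[0][2] = 2 + -2 = 0, A[1][1] + B[1][2] = -1 + -2 = -3, A[1][2] + B[2][2] = 4 + 8 = 12) = -3 (attained at k = 1)
  C[2][0] = min over k of (A[2][0] + B[0][0] = -4 + 9 = 5, A[2][1] + B[1][0] = 4 + -2 = 2, A[2][2] + B[2][0] = -3 + -4 = -7) = -7 (attained at k = 2)
  C[2][1] = min over k of (A[2][0] + B[0][1] = -4 + 2 = -2, A[2][1] + B[1][1] = 4 + 4 = 8, A[2][2] + B[2][1] = -3 + 7 = 4) = -2 (attained at k = 0)
  C[2][2] = min over k of (A[2][0] + B[0][2] = -4 + -2 = -6, A[2][1] + B[1][2] = 4 + -2 = 2, A[2][2] + B[2][2] = -3 + 8 = 5) = -6 (attained at k = 0)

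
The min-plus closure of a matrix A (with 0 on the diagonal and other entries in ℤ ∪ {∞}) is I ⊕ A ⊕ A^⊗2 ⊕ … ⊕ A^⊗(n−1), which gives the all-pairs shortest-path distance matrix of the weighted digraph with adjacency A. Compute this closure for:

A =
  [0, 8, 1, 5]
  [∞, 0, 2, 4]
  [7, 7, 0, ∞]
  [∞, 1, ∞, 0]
Closure =
  [0, 6, 1, 5]
  [9, 0, 2, 4]
  [7, 7, 0, 11]
  [10, 1, 3, 0]

This is the Floyd-Warshall all-pairs shortest-path computation. For each intermediate vertex k = 0, 1, …, 3, update dist[i][j] ← min(dist[i][j], dist[i][k] + dist[k][j]). The final matrix gives, for each (i, j), the minimum total weight of any directed path from i to j (possibly empty when i = j).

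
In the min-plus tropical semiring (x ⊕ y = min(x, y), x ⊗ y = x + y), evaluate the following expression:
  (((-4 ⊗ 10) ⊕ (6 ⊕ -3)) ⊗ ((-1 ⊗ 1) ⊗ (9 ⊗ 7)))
(((-4 ⊗ 10) ⊕ (6 ⊕ -3)) ⊗ ((-1 ⊗ 1) ⊗ (9 ⊗ 7))) = 13

Expand innermost to outermost. Recall ⊕ takes the minimum of its arguments and ⊗ takes their sum. Working out the expression (((-4 ⊗ 10) ⊕ (6 ⊕ -3)) ⊗ ((-1 ⊗ 1) ⊗ (9 ⊗ 7))) gives 13.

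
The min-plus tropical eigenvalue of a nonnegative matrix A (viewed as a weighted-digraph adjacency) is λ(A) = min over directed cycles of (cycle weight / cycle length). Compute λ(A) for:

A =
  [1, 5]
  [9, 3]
λ(A) = 1

Enumerate directed cycles and compute their means (weight / length). Sample:
  cycle 0 → 0: weight = 1, length = 1, mean = 1/1 ≈ 1.000
  cycle 1 → 1: weight = 3, length = 1, mean = 3/1 ≈ 3.000
  cycle 0 → 1 → 0: weight = 14, length = 2, mean = 14/2 ≈ 7.000
  cycle 1 → 0 → 1: weight = 14, length = 2, mean = 14/2 ≈ 7.000
Minimum mean = 1.000, attained e.g. along the cycle 0 → 0 with weight 1 and length 1. So λ(A) = 1/1 = 1.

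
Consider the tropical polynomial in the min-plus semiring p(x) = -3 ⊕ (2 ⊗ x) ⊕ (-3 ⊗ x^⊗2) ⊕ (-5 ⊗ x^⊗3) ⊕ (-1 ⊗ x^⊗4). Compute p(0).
p(0) = -5

A tropical monomial a ⊗ x^⊗i evaluates to a + i · x. Evaluating each term at x = 0:
  Term 0 contributes -3 + 0 · 0 = -3
  Term 1 contributes 2 + 1 · 0 = 2
  Term 2 contributes -3 + 2 · 0 = -3
  Term 3 contributes -5 + 3 · 0 = -5
  Term 4 contributes -1 + 4 · 0 = -1
p(0) = ⊕ of these = min[-3, 2, -3, -5, -1] = -5.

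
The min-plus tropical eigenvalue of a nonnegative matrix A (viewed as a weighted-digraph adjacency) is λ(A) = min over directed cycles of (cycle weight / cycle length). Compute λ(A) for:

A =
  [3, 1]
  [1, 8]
λ(A) = 1

Enumerate directed cycles and compute their means (weight / length). Sample:
  cycle 0 → 0: weight = 3, length = 1, mean = 3/1 ≈ 3.000
  cycle 1 → 1: weight = 8, length = 1, mean = 8/1 ≈ 8.000
  cycle 0 → 1 → 0: weight = 2, length = 2, mean = 2/2 ≈ 1.000
  cycle 1 → 0 → 1: weight = 2, length = 2, mean = 2/2 ≈ 1.000
Minimum mean = 1.000, attained e.g. along the cycle 0 → 1 → 0 with weight 2 and length 2. So λ(A) = 2/2 = 1.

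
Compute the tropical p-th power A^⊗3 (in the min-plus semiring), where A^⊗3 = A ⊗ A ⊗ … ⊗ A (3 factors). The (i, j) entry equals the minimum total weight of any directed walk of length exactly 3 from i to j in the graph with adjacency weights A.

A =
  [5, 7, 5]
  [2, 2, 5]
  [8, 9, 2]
A^⊗3 =
  [11, 11, 9]
  [6, 6, 9]
  [12, 13, 6]

Each entry (A^⊗3)_ij equals the minimum over all length-3 walks i = v_0 → v_1 → … → v_3 = j of Σ_t A[v_t][v_{t+1}]. For example, for (i, j) = (0, 2) we minimise over 9 possible intermediate vertex sequences; the minimum is 9, attained along the walk 0 → 2 → 2 → 2.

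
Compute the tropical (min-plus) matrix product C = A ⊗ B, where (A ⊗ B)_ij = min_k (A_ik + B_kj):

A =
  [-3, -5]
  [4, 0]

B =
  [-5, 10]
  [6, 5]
A ⊗ B =
  [-8, 0]
  [-1, 5]

Apply the min-plus product entry-by-entry:
  C[0][0] = min over k of (A[0][0] + B[0][0] = -3 + -5 = -8, A[0][1] + B[1][0] = -5 + 6 = 1) = -8 (attained at k = 0)
  C[0][1] = min over k of (A[0][0] + B[0][1] = -3 + 10 = 7, A[0][1] + B[1][1] = -5 + 5 = 0) = 0 (attained at k = 1)
  C[1][0] = min over k of (A[1][0] + B[0][0] = 4 + -5 = -1, A[1][1] + B[1][0] = 0 + 6 = 6) = -1 (attained at k = 0)
  C[1][1] = min over k of (A[1][0] + B[0][1] = 4 + 10 = 14, A[1][1] + B[1][1] = 0 + 5 = 5) = 5 (attained at k = 1)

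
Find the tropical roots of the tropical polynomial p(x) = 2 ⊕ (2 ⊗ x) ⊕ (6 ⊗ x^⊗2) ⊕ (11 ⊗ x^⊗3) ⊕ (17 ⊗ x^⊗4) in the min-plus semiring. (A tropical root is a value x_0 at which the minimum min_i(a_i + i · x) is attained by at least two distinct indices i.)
Roots: {-6, -5, -4, 0}

Each tropical root is a break point of the lower envelope of the lines y = a_i + i · x (there are 5 lines, with slopes 0, 1, ..., 4). Only the lines that attain the minimum somewhere contribute to roots; other lines are dominated. Here the surviving (envelope) indices are i = 4, i = 3, i = 2, i = 1, i = 0.
Intersections between consecutive envelope lines give the roots: for adjacent envelope indices i < j the intersection is x = (a_i − a_j) / (j − i). Reading off the sorted break points: {-6, -5, -4, 0}.
Verification: at each break x_0, at least two indices attain the minimum of min_i(a_i + i · x_0).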